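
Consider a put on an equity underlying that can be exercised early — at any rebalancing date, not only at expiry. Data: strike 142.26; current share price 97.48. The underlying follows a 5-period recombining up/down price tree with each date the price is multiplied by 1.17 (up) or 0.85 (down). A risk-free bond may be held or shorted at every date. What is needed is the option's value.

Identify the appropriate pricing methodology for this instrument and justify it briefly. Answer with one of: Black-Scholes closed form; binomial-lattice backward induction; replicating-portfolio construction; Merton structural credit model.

framework: binomial-lattice backward induction

Key observation: an American put (K = 142.26, S₀ = 97.48) on a 5-date tree has no closed form — the optimal stopping decision is embedded and must be resolved recursively from expiry.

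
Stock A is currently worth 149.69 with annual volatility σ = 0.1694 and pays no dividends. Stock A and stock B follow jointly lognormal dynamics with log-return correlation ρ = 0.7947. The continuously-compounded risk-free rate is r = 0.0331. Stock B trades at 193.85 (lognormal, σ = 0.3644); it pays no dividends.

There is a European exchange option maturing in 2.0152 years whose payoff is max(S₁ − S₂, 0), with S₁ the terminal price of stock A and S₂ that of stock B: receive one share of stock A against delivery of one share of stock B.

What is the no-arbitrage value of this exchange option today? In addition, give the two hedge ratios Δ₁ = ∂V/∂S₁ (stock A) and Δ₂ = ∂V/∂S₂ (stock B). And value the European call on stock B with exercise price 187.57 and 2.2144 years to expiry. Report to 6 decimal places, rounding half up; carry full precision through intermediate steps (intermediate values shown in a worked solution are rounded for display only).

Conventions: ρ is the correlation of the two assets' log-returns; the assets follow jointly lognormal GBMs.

σ_eff = √(σ₁² + σ₂² − 2ρσ₁σ₂) = √(0.1694² + 0.3644² − 2·0.7947·0.1694·0.3644) = 0.251736
d₁ = (ln(S₁/S₂) + (q₂ − q₁ + σ_eff²/2)T) / (σ_eff√T) = (ln(149.69/193.85) + (0.0 − 0.0 + 0.031686)·2.0152) / 0.357359 = -0.544734
d₂ = d₁ − σ_eff√T = -0.544734 − 0.357359 = -0.902093
N(d₁) = 0.292968,  N(d₂) = 0.183504
V = S₁·e^{−q₁T}·N(d₁) − S₂·e^{−q₂T}·N(d₂) = 43.854426 − 35.572213 = 8.282212
Δ₁ = e^{−q₁T}·N(d₁) = 0.292968;  Δ₂ = −e^{−q₂T}·N(d₂) = -0.183504
[vanilla: stock B call K=187.57]
σ√T = 0.3644·√2.2144 = 0.542259
d₁ = (ln(S/K) + (r+σ²/2)T) / (σ√T) = (ln(193.85/187.57) + (0.0331+0.3644²/2)·2.2144) / 0.542259 = (0.032933 + 0.220319) / 0.542259 = 0.467031
d₂ = d₁ − σ√T = 0.467031 − 0.542259 = -0.075228
e^{−rT} = 0.929325
N(d₁) = 0.679761,  N(d₂) = 0.470017
price = S·N(d₁) − K·e^{−rT}·N(d₂) = 131.771675 − 81.930261 = 49.841414

exchange price = 8.282212
Δ1 = 0.292968
Δ2 = -0.183504
price(stock B call K=187.57) = 49.841414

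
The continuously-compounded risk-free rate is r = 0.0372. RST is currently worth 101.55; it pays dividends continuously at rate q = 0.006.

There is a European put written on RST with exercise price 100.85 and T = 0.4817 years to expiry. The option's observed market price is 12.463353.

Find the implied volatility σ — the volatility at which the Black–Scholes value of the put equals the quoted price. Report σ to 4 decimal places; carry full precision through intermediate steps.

sigma = 0.4904

At σ = 0.4904 the Black–Scholes value reproduces the quote:
σ√T = 0.4904·√0.4817 = 0.340360
d₁ = (ln(S/K) + (r−q+σ²/2)T) / (σ√T) = (ln(101.55/100.85) + (0.0372−0.006+0.4904²/2)·0.4817) / 0.340360 = (0.006917 + 0.072952) / 0.340360 = 0.234659
d₂ = d₁ − σ√T = 0.234659 − 0.340360 = -0.105701
e^{−rT} = 0.982240
e^{−qT} = 0.997114
N(−d₁) = 0.407237,  N(−d₂) = 0.542090
V = K·e^{−rT}·N(−d₂) − S·e^{−qT}·N(−d₁) = 53.698888 − 41.235535 = 12.463353 (matching the quote); vega is positive throughout, so no other σ reproduces this price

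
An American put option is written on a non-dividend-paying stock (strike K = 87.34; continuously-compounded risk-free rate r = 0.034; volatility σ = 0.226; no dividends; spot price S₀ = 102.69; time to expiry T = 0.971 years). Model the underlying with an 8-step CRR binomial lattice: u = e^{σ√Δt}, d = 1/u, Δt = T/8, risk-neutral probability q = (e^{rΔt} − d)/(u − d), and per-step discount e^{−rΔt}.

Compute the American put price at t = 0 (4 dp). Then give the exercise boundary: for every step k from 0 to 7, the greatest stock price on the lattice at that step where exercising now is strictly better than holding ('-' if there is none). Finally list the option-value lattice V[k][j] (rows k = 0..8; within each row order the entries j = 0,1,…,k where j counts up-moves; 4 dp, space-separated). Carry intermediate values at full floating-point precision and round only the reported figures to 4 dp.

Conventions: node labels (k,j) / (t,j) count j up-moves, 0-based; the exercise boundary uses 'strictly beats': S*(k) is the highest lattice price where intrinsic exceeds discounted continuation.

price = 2.0978
boundary = - - - - - 69.2716 74.9462 81.0857
tree:
2.0978
3.4402 0.8072
5.5032 1.4587 0.1792
8.5359 2.5939 0.3647 0.0000
12.7336 4.5167 0.7422 0.0000 0.0000
18.0684 7.6409 1.5103 0.0000 0.0000 0.0000
23.3134 12.3938 3.0734 0.0000 0.0000 0.0000 0.0000
28.1612 18.0684 6.2543 0.0000 0.0000 0.0000 0.0000 0.0000
32.6420 23.3134 12.3938 0.0000 0.0000 0.0000 0.0000 0.0000 0.0000

Δt=0.12137, u=1.08192, d=0.92428, q=0.50656, disc=e^(-rΔt)=0.99588
k=8 terminal: V=max(K-S,0) → 32.6420 23.3134 12.3938 0.0000 0.0000 0.0000 0.0000 0.0000 0.0000
k=7: j=0 S=59.1788 intr=28.1612 cont=27.8015 V=28.1612[EX]; j=1 S=69.2716 intr=18.0684 cont=17.7087 V=18.0684[EX]; j=2 S=81.0857 intr=6.2543 cont=6.0904 V=6.2543[EX]; j=3 S=94.9147 intr=0.0000 cont=0.0000 V=0.0000[hold]; j=4 S=111.1022 intr=0.0000 cont=0.0000 V=0.0000[hold]; j=5 S=130.0505 intr=0.0000 cont=0.0000 V=0.0000[hold]; j=6 S=152.2303 intr=0.0000 cont=0.0000 V=0.0000[hold]; j=7 S=178.1928 intr=0.0000 cont=0.0000 V=0.0000[hold]  S*(7)=81.0857
k=6: j=0 S=64.0266 intr=23.3134 cont=22.9537 V=23.3134[EX]; j=1 S=74.9462 intr=12.3938 cont=12.0341 V=12.3938[EX]; j=2 S=87.7282 intr=0.0000 cont=3.0734 V=3.0734[hold]; j=3 S=102.6900 intr=0.0000 cont=0.0000 V=0.0000[hold]; j=4 S=120.2036 intr=0.0000 cont=0.0000 V=0.0000[hold]; j=5 S=140.7040 intr=0.0000 cont=0.0000 V=0.0000[hold]; j=6 S=164.7008 intr=0.0000 cont=0.0000 V=0.0000[hold]  S*(6)=74.9462
k=5: j=0 S=69.2716 intr=18.0684 cont=17.7087 V=18.0684[EX]; j=1 S=81.0857 intr=6.2543 cont=7.6409 V=7.6409[hold]; j=2 S=94.9147 intr=0.0000 cont=1.5103 V=1.5103[hold]; j=3 S=111.1022 intr=0.0000 cont=0.0000 V=0.0000[hold]; j=4 S=130.0505 intr=0.0000 cont=0.0000 V=0.0000[hold]; j=5 S=152.2303 intr=0.0000 cont=0.0000 V=0.0000[hold]  S*(5)=69.2716
k=4: j=0 S=74.9462 intr=12.3938 cont=12.7336 V=12.7336[hold]; j=1 S=87.7282 intr=0.0000 cont=4.5167 V=4.5167[hold]; j=2 S=102.6900 intr=0.0000 cont=0.7422 V=0.7422[hold]; j=3 S=120.2036 intr=0.0000 cont=0.0000 V=0.0000[hold]; j=4 S=140.7040 intr=0.0000 cont=0.0000 V=0.0000[hold]  S*(4)=-
k=3: j=0 S=81.0857 intr=6.2543 cont=8.5359 V=8.5359[hold]; j=1 S=94.9147 intr=0.0000 cont=2.5939 V=2.5939[hold]; j=2 S=111.1022 intr=0.0000 cont=0.3647 V=0.3647[hold]; j=3 S=130.0505 intr=0.0000 cont=0.0000 V=0.0000[hold]  S*(3)=-
k=2: j=0 S=87.7282 intr=0.0000 cont=5.5032 V=5.5032[hold]; j=1 S=102.6900 intr=0.0000 cont=1.4587 V=1.4587[hold]; j=2 S=120.2036 intr=0.0000 cont=0.1792 V=0.1792[hold]  S*(2)=-
k=1: j=0 S=94.9147 intr=0.0000 cont=3.4402 V=3.4402[hold]; j=1 S=111.1022 intr=0.0000 cont=0.8072 V=0.8072[hold]  S*(1)=-
k=0: j=0 S=102.6900 intr=0.0000 cont=2.0978 V=2.0978[hold]  S*(0)=-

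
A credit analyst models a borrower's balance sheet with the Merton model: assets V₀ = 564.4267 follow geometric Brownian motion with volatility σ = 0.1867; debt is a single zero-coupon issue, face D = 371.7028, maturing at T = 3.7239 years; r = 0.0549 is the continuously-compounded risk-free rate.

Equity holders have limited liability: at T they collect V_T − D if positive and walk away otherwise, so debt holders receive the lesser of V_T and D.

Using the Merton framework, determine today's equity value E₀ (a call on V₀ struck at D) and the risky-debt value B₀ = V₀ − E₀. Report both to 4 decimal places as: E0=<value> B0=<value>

E0=263.9713 B0=300.4554

With assets at 564.4267 and a single debt payment of 371.7028 at 3.7239 years:
d₁ = [ln(V₀/D) + (r + σ²/2)T] / (σ√T)
   = [ln(564.4267/371.7028) + (0.0549 + 0.5·0.1867²)·3.7239] / (0.1867·√3.7239)
   = [0.417716 + 0.269344] / 0.360283 = 1.907002
d₂ = d₁ − σ√T = 1.907002 − 0.360283 = 1.546720
N(d₁) = 0.971740,  N(d₂) = 0.939035,  e^(−rT) = 0.815102
E₀ = V₀·N(d₁) − D·e^(−rT)·N(d₂)
   = 564.4267·0.971740 − 371.7028·0.815102·0.939035 = 263.971293
B₀ = V₀ − E₀ = 564.4267 − 263.971293 = 300.455407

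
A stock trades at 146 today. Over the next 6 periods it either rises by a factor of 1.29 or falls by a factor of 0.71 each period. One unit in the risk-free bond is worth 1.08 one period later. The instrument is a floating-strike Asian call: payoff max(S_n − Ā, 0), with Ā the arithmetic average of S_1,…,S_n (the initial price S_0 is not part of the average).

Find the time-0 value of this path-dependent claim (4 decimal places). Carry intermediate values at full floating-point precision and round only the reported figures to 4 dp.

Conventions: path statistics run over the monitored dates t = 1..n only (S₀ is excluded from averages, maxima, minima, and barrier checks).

No-arbitrage gives p* = (R−d)/(u−d) = 0.6379: enumerate every path, weight its payoff by its p*-probability, and discount by R^6.
Enumerate all 2^6 = 64 price paths (U = up ×1.29, D = down ×0.71); each path with k up-moves has probability p*^k·(1−p*)^(6−k).
DDDDDD: Ā=51.9432, payoff=0.0000, prob=0.002253
UDDDDD: Ā=94.3756, payoff=0.0000, prob=0.003969
DUDDDD: Ā=80.2623, payoff=0.0000, prob=0.003969
UUDDDD: Ā=145.8287, payoff=0.0000, prob=0.006994
DDUDDD: Ā=70.2418, payoff=0.0000, prob=0.003969
UDUDDD: Ā=127.6225, payoff=0.0000, prob=0.006994
DUUDDD: Ā=113.5091, payoff=0.0000, prob=0.006994
UUUDDD: Ā=206.2349, payoff=0.0000, prob=0.012322
DDDUDD: Ā=63.1273, payoff=0.0000, prob=0.003969
UDDUDD: Ā=114.6961, payoff=0.0000, prob=0.006994
DUDUDD: Ā=100.5827, payoff=0.0000, prob=0.006994
UUDUDD: Ā=182.7489, payoff=0.0000, prob=0.012322
DDUUDD: Ā=90.5623, payoff=0.0000, prob=0.006994
UDUUDD: Ā=164.5427, payoff=0.0000, prob=0.012322
DUUUDD: Ā=150.4294, payoff=0.0000, prob=0.012322
UUUUDD: Ā=273.3154, payoff=0.0000, prob=0.021711
DDDDUD: Ā=58.0760, payoff=0.0000, prob=0.003969
UDDDUD: Ā=105.5183, payoff=0.0000, prob=0.006994
DUDDUD: Ā=91.4050, payoff=0.0000, prob=0.006994
UUDDUD: Ā=166.0739, payoff=0.0000, prob=0.012322
DDUDUD: Ā=81.3845, payoff=0.0000, prob=0.006994
UDUDUD: Ā=147.8677, payoff=0.0000, prob=0.012322
DUUDUD: Ā=133.7543, payoff=0.0000, prob=0.012322
UUUDUD: Ā=243.0184, payoff=0.0000, prob=0.021711
DDDUUD: Ā=74.2700, payoff=0.0000, prob=0.006994
UDDUUD: Ā=134.9413, payoff=0.0000, prob=0.012322
DUDUUD: Ā=120.8279, payoff=0.0000, prob=0.012322
UUDUUD: Ā=219.5324, payoff=0.0000, prob=0.021711
DDUUUD: Ā=110.8075, payoff=1.3678, prob=0.012322
UDUUUD: Ā=201.3262, payoff=2.4851, prob=0.021711
DUUUUD: Ā=187.2129, payoff=16.5985, prob=0.021711
UUUUUD: Ā=340.1474, payoff=30.1578, prob=0.038253
DDDDDU: Ā=54.4895, payoff=0.0000, prob=0.003969
UDDDDU: Ā=99.0021, payoff=0.0000, prob=0.006994
DUDDDU: Ā=84.8888, payoff=0.0000, prob=0.006994
UUDDDU: Ā=154.2346, payoff=0.0000, prob=0.012322
DDUDDU: Ā=74.8683, payoff=0.0000, prob=0.006994
UDUDDU: Ā=136.0284, payoff=0.0000, prob=0.012322
DUUDDU: Ā=121.9150, payoff=0.0000, prob=0.012322
UUUDDU: Ā=221.5076, payoff=0.0000, prob=0.021711
DDDUDU: Ā=67.7538, payoff=0.0000, prob=0.006994
UDDUDU: Ā=123.1020, payoff=0.0000, prob=0.012322
DUDUDU: Ā=108.9886, payoff=3.1866, prob=0.012322
UUDUDU: Ā=198.0216, payoff=5.7898, prob=0.021711
DDUUDU: Ā=98.9682, payoff=13.2071, prob=0.012322
UDUUDU: Ā=179.8154, payoff=23.9960, prob=0.021711
DUUUDU: Ā=165.7021, payoff=38.1093, prob=0.021711
UUUUDU: Ā=301.0643, payoff=69.2408, prob=0.038253
DDDDUU: Ā=62.7025, payoff=0.0000, prob=0.006994
UDDDUU: Ā=113.9242, payoff=0.0000, prob=0.012322
DUDDUU: Ā=99.8109, payoff=12.3644, prob=0.012322
UUDDUU: Ā=181.3466, payoff=22.4648, prob=0.021711
DDUDUU: Ā=89.7904, payoff=22.3848, prob=0.012322
UDUDUU: Ā=163.1404, payoff=40.6710, prob=0.021711
DUUDUU: Ā=149.0270, payoff=54.7843, prob=0.021711
UUUDUU: Ā=270.7674, payoff=99.5378, prob=0.038253
DDDUUU: Ā=82.6759, payoff=29.4994, prob=0.012322
UDDUUU: Ā=150.2139, payoff=53.5974, prob=0.021711
DUDUUU: Ā=136.1006, payoff=67.7107, prob=0.021711
UUDUUU: Ā=247.2814, payoff=123.0238, prob=0.038253
DDUUUU: Ā=126.0801, payoff=77.7312, prob=0.021711
UDUUUU: Ā=229.0752, payoff=141.2300, prob=0.038253
DUUUUU: Ā=214.9619, payoff=155.3433, prob=0.038253
UUUUUU: Ā=390.5645, payoff=282.2434, prob=0.067397
Price = Σ prob·payoff / R^6 = 52.463308 / 1.586874 = 33.0608

price = 33.0608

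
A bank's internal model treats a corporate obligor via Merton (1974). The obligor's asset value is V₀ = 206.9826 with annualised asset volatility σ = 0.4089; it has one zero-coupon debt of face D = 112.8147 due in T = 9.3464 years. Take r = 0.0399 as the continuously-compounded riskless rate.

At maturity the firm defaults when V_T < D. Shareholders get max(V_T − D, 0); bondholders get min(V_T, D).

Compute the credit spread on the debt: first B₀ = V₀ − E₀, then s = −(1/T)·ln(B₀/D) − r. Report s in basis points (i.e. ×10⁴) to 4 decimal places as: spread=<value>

With assets at 206.9826 and a single debt payment of 112.8147 at 9.3464 years:
d₁ = [ln(V₀/D) + (r + σ²/2)T] / (σ√T)
   = [ln(206.9826/112.8147) + (0.0399 + 0.5·0.4089²)·9.3464] / (0.4089·√9.3464)
   = [0.606888 + 1.154277] / 1.250084 = 1.408837
d₂ = d₁ − σ√T = 1.408837 − 1.250084 = 0.158753
N(d₁) = 0.920558,  N(d₂) = 0.563068,  e^(−rT) = 0.688719
E₀ = V₀·N(d₁) − D·e^(−rT)·N(d₂)
   = 206.9826·0.920558 − 112.8147·0.688719·0.563068 = 146.790469
B₀ = V₀ − E₀ = 206.9826 − 146.790469 = 60.192131
spread = −(1/T)·ln(B₀/D) − r = −(1/9.3464)·ln(60.192131/112.8147) − 0.0399 = 0.02731358
in basis points: 0.02731358 × 10⁴ = 273.1358 bp

spread=273.1358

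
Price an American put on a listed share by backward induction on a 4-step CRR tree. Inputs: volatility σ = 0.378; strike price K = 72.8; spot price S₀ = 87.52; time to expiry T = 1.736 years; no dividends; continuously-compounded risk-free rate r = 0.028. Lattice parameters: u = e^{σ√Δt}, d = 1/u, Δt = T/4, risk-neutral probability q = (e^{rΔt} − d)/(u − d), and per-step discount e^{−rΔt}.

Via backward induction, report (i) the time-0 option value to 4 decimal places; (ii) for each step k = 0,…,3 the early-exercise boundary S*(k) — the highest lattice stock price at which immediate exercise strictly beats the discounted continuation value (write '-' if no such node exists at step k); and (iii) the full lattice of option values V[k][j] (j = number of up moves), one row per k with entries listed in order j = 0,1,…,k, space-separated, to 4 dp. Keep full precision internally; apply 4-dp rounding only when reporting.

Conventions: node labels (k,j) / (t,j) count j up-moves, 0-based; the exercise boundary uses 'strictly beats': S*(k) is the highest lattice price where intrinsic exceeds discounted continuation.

Δt=0.43400, u=1.28277, d=0.77956, q=0.46236, disc=e^(-rΔt)=0.98792
k=4 terminal: V=max(K-S,0) → 40.4769 19.6124 0.0000 0.0000 0.0000
k=3: j=0 S=41.4631 intr=31.3369 cont=30.4576 V=31.3369[EX]; j=1 S=68.2274 intr=4.5726 cont=10.4171 V=10.4171[hold]; j=2 S=112.2680 intr=0.0000 cont=0.0000 V=0.0000[hold]; j=3 S=184.7367 intr=0.0000 cont=0.0000 V=0.0000[hold]  S*(3)=41.4631
k=2: j=0 S=53.1876 intr=19.6124 cont=21.4027 V=21.4027[hold]; j=1 S=87.5200 intr=0.0000 cont=5.5330 V=5.5330[hold]; j=2 S=144.0139 intr=0.0000 cont=0.0000 V=0.0000[hold]  S*(2)=-
k=1: j=0 S=68.2274 intr=4.5726 cont=13.8953 V=13.8953[hold]; j=1 S=112.2680 intr=0.0000 cont=2.9388 V=2.9388[hold]  S*(1)=-
k=0: j=0 S=87.5200 intr=0.0000 cont=8.7228 V=8.7228[hold]  S*(0)=-

price = 8.7228
boundary = - - - 41.4631
tree:
8.7228
13.8953 2.9388
21.4027 5.5330 0.0000
31.3369 10.4171 0.0000 0.0000
40.4769 19.6124 0.0000 0.0000 0.0000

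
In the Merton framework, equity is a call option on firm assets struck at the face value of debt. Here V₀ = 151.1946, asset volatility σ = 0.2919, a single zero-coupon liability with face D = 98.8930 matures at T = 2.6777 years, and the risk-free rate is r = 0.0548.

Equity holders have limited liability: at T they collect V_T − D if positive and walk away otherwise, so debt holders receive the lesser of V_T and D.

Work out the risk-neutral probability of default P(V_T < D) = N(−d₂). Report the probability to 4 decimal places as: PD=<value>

Work the structural quantities from V₀ = 151.1946 against face 98.8930:
d₁ = [ln(V₀/D) + (r + σ²/2)T] / (σ√T)
   = [ln(151.1946/98.8930) + (0.0548 + 0.5·0.2919²)·2.6777] / (0.2919·√2.6777)
   = [0.424529 + 0.260815] / 0.477656 = 1.434809
d₂ = d₁ − σ√T = 1.434809 − 0.477656 = 0.957153
risk-neutral PD = N(−d₂) = N(-0.957153) = 0.169245

PD=0.1692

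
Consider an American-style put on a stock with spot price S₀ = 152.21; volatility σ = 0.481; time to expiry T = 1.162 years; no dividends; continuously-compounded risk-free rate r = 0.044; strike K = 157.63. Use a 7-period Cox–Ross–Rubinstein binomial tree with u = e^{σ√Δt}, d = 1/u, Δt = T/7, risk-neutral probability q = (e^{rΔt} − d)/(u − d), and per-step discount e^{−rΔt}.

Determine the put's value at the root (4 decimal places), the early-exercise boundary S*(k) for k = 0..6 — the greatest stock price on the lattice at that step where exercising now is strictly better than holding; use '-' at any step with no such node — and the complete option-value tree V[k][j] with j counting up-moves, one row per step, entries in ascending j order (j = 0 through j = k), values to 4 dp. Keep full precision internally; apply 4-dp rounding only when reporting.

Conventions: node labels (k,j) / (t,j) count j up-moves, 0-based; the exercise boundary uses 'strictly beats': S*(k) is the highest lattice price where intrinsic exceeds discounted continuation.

Δt=0.16600  u=1.21650  d=0.82203  q=0.46975  discount=0.99272
step 7 (expiry): payoffs max(K−S,0) = 119.0227 100.4966 73.0804 32.5083 0.0000 0.0000 0.0000 0.0000
step 6: (k=6,j=0): S=46.9656, K−S=110.6644, hold=109.5173 ⇒ V=110.6644 exercise | (k=6,j=1): S=69.5026, K−S=88.1274, hold=86.9803 ⇒ V=88.1274 exercise | (k=6,j=2): S=102.8542, K−S=54.7758, hold=53.6287 ⇒ V=54.7758 exercise | (k=6,j=3): S=152.2100, K−S=5.4200, hold=17.1122 ⇒ V=17.1122 continue | (k=6,j=4): S=225.2497, K−S=0.0000, hold=0.0000 ⇒ V=0.0000 continue | (k=6,j=5): S=333.3385, K−S=0.0000, hold=0.0000 ⇒ V=0.0000 continue | (k=6,j=6): S=493.2948, K−S=0.0000, hold=0.0000 ⇒ V=0.0000 continue  boundary S*=102.8542
step 5: (k=5,j=0): S=57.1334, K−S=100.4966, hold=99.3494 ⇒ V=100.4966 exercise | (k=5,j=1): S=84.5496, K−S=73.0804, hold=71.9333 ⇒ V=73.0804 exercise | (k=5,j=2): S=125.1217, K−S=32.5083, hold=36.8136 ⇒ V=36.8136 continue | (k=5,j=3): S=185.1628, K−S=0.0000, hold=9.0078 ⇒ V=9.0078 continue | (k=5,j=4): S=274.0153, K−S=0.0000, hold=0.0000 ⇒ V=0.0000 continue | (k=5,j=5): S=405.5048, K−S=0.0000, hold=0.0000 ⇒ V=0.0000 continue  boundary S*=84.5496
step 4: (k=4,j=0): S=69.5026, K−S=88.1274, hold=86.9803 ⇒ V=88.1274 exercise | (k=4,j=1): S=102.8542, K−S=54.7758, hold=55.6363 ⇒ V=55.6363 continue | (k=4,j=2): S=152.2100, K−S=5.4200, hold=23.5790 ⇒ V=23.5790 continue | (k=4,j=3): S=225.2497, K−S=0.0000, hold=4.7416 ⇒ V=4.7416 continue | (k=4,j=4): S=333.3385, K−S=0.0000, hold=0.0000 ⇒ V=0.0000 continue  boundary S*=69.5026
step 3: (k=3,j=0): S=84.5496, K−S=73.0804, hold=72.3346 ⇒ V=73.0804 exercise | (k=3,j=1): S=125.1217, K−S=32.5083, hold=40.2822 ⇒ V=40.2822 continue | (k=3,j=2): S=185.1628, K−S=0.0000, hold=14.6230 ⇒ V=14.6230 continue | (k=3,j=3): S=274.0153, K−S=0.0000, hold=2.4960 ⇒ V=2.4960 continue  boundary S*=84.5496
step 2: (k=2,j=0): S=102.8542, K−S=54.7758, hold=57.2538 ⇒ V=57.2538 continue | (k=2,j=1): S=152.2100, K−S=5.4200, hold=28.0235 ⇒ V=28.0235 continue | (k=2,j=2): S=225.2497, K−S=0.0000, hold=8.8614 ⇒ V=8.8614 continue  boundary S*=-
step 1: (k=1,j=0): S=125.1217, K−S=32.5083, hold=43.2062 ⇒ V=43.2062 continue | (k=1,j=1): S=185.1628, K−S=0.0000, hold=18.8837 ⇒ V=18.8837 continue  boundary S*=-
step 0: (k=0,j=0): S=152.2100, K−S=5.4200, hold=31.5495 ⇒ V=31.5495 continue  boundary S*=-

price = 31.5495
boundary = - - - 84.5496 69.5026 84.5496 102.8542
tree:
31.5495
43.2062 18.8837
57.2538 28.0235 8.8614
73.0804 40.2822 14.6230 2.4960
88.1274 55.6363 23.5790 4.7416 0.0000
100.4966 73.0804 36.8136 9.0078 0.0000 0.0000
110.6644 88.1274 54.7758 17.1122 0.0000 0.0000 0.0000
119.0227 100.4966 73.0804 32.5083 0.0000 0.0000 0.0000 0.0000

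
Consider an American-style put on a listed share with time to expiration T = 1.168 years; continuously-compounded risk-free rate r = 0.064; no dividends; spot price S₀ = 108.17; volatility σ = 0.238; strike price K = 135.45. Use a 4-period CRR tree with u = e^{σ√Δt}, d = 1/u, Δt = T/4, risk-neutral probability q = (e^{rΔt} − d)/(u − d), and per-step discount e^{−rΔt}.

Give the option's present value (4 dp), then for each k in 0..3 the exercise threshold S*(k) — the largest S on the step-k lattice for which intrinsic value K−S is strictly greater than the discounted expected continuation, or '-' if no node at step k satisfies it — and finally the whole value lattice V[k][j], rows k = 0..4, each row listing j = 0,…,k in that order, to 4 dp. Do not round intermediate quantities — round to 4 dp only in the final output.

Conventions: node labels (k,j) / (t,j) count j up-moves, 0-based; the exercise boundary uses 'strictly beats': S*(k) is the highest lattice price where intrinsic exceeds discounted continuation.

price = 27.2800
boundary = 108.1700 95.1159 108.1700 123.0157
tree:
27.2800
40.3341 15.2633
51.8128 27.2800 5.6013
61.9063 40.3341 12.4343 0.0000
70.7817 51.8128 27.2800 0.0000 0.0000

Δt=0.29200  u=1.13724  d=0.87932  q=0.54103  discount=0.98149
step 4 (expiry): payoffs max(K−S,0) = 70.7817 51.8128 27.2800 0.0000 0.0000
step 3: (k=3,j=0): S=73.5437, K−S=61.9063, hold=59.3985 ⇒ V=61.9063 exercise | (k=3,j=1): S=95.1159, K−S=40.3341, hold=37.8263 ⇒ V=40.3341 exercise | (k=3,j=2): S=123.0157, K−S=12.4343, hold=12.2889 ⇒ V=12.4343 exercise | (k=3,j=3): S=159.0993, K−S=0.0000, hold=0.0000 ⇒ V=0.0000 continue  boundary S*=123.0157
step 2: (k=2,j=0): S=83.6372, K−S=51.8128, hold=49.3051 ⇒ V=51.8128 exercise | (k=2,j=1): S=108.1700, K−S=27.2800, hold=24.7722 ⇒ V=27.2800 exercise | (k=2,j=2): S=139.8989, K−S=0.0000, hold=5.6013 ⇒ V=5.6013 continue  boundary S*=108.1700
step 1: (k=1,j=0): S=95.1159, K−S=40.3341, hold=37.8263 ⇒ V=40.3341 exercise | (k=1,j=1): S=123.0157, K−S=12.4343, hold=15.2633 ⇒ V=15.2633 continue  boundary S*=95.1159
step 0: (k=0,j=0): S=108.1700, K−S=27.2800, hold=26.2745 ⇒ V=27.2800 exercise  boundary S*=108.1700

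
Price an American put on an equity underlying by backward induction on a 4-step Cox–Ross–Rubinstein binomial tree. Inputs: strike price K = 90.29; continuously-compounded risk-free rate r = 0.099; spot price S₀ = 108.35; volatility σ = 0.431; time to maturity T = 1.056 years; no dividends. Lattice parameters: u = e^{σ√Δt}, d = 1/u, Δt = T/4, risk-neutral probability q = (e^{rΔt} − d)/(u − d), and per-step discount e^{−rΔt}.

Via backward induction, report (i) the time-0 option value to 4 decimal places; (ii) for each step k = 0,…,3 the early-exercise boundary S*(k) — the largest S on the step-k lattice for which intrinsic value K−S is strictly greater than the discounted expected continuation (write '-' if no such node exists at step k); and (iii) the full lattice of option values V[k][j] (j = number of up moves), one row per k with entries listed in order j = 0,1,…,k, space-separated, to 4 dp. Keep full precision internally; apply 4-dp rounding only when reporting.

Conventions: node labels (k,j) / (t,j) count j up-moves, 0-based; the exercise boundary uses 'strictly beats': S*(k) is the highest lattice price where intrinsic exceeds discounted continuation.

Δt=0.26400, u=1.24789, d=0.80135, q=0.50416, disc=e^(-rΔt)=0.97420
k=4 terminal: V=max(K-S,0) → 45.6085 20.7110 0.0000 0.0000 0.0000
k=3: j=0 S=55.7575 intr=34.5325 cont=32.2033 V=34.5325[EX]; j=1 S=86.8268 intr=3.4632 cont=10.0043 V=10.0043[hold]; j=2 S=135.2086 intr=0.0000 cont=0.0000 V=0.0000[hold]; j=3 S=210.5498 intr=0.0000 cont=0.0000 V=0.0000[hold]  S*(3)=55.7575
k=2: j=0 S=69.5790 intr=20.7110 cont=21.5944 V=21.5944[hold]; j=1 S=108.3500 intr=0.0000 cont=4.8325 V=4.8325[hold]; j=2 S=168.7250 intr=0.0000 cont=0.0000 V=0.0000[hold]  S*(2)=-
k=1: j=0 S=86.8268 intr=3.4632 cont=12.8046 V=12.8046[hold]; j=1 S=135.2086 intr=0.0000 cont=2.3343 V=2.3343[hold]  S*(1)=-
k=0: j=0 S=108.3500 intr=0.0000 cont=7.3317 V=7.3317[hold]  S*(0)=-

price = 7.3317
boundary = - - - 55.7575
tree:
7.3317
12.8046 2.3343
21.5944 4.8325 0.0000
34.5325 10.0043 0.0000 0.0000
45.6085 20.7110 0.0000 0.0000 0.0000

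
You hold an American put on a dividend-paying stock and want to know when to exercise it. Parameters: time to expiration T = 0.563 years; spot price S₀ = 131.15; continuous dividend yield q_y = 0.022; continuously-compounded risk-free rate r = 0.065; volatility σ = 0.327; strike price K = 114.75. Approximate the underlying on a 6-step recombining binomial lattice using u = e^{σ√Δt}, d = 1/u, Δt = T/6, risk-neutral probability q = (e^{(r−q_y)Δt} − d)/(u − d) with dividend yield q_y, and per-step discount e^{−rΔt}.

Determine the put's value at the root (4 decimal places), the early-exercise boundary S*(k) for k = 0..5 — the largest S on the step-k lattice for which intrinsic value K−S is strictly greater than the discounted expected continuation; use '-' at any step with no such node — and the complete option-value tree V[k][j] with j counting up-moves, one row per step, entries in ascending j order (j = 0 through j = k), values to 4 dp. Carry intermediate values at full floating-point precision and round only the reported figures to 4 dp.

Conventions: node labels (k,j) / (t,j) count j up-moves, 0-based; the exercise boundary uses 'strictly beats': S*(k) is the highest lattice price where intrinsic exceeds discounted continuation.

price = 5.0449
boundary = - - - - 87.8536 97.1095
tree:
5.0449
8.0498 2.0433
12.5002 3.6112 0.4698
18.7534 6.2783 0.9362 0.0000
26.8964 10.6818 1.8657 0.0000 0.0000
35.2700 17.6405 3.7181 0.0000 0.0000 0.0000
42.8456 26.8964 7.4094 0.0000 0.0000 0.0000 0.0000

Δt=0.09383  u=1.10536  d=0.90469  q=0.49513  discount=0.99392
step 6 (expiry): payoffs max(K−S,0) = 42.8456 26.8964 7.4094 0.0000 0.0000 0.0000 0.0000
step 5: (k=5,j=0): S=79.4800, K−S=35.2700, hold=34.7362 ⇒ V=35.2700 exercise | (k=5,j=1): S=97.1095, K−S=17.6405, hold=17.1430 ⇒ V=17.6405 exercise | (k=5,j=2): S=118.6496, K−S=0.0000, hold=3.7181 ⇒ V=3.7181 continue | (k=5,j=3): S=144.9674, K−S=0.0000, hold=0.0000 ⇒ V=0.0000 continue | (k=5,j=4): S=177.1229, K−S=0.0000, hold=0.0000 ⇒ V=0.0000 continue | (k=5,j=5): S=216.4108, K−S=0.0000, hold=0.0000 ⇒ V=0.0000 continue  boundary S*=97.1095
step 4: (k=4,j=0): S=87.8536, K−S=26.8964, hold=26.3798 ⇒ V=26.8964 exercise | (k=4,j=1): S=107.3406, K−S=7.4094, hold=10.6818 ⇒ V=10.6818 continue | (k=4,j=2): S=131.1500, K−S=0.0000, hold=1.8657 ⇒ V=1.8657 continue | (k=4,j=3): S=160.2406, K−S=0.0000, hold=0.0000 ⇒ V=0.0000 continue | (k=4,j=4): S=195.7838, K−S=0.0000, hold=0.0000 ⇒ V=0.0000 continue  boundary S*=87.8536
step 3: (k=3,j=0): S=97.1095, K−S=17.6405, hold=18.7534 ⇒ V=18.7534 continue | (k=3,j=1): S=118.6496, K−S=0.0000, hold=6.2783 ⇒ V=6.2783 continue | (k=3,j=2): S=144.9674, K−S=0.0000, hold=0.9362 ⇒ V=0.9362 continue | (k=3,j=3): S=177.1229, K−S=0.0000, hold=0.0000 ⇒ V=0.0000 continue  boundary S*=-
step 2: (k=2,j=0): S=107.3406, K−S=7.4094, hold=12.5002 ⇒ V=12.5002 continue | (k=2,j=1): S=131.1500, K−S=0.0000, hold=3.6112 ⇒ V=3.6112 continue | (k=2,j=2): S=160.2406, K−S=0.0000, hold=0.4698 ⇒ V=0.4698 continue  boundary S*=-
step 1: (k=1,j=0): S=118.6496, K−S=0.0000, hold=8.0498 ⇒ V=8.0498 continue | (k=1,j=1): S=144.9674, K−S=0.0000, hold=2.0433 ⇒ V=2.0433 continue  boundary S*=-
step 0: (k=0,j=0): S=131.1500, K−S=0.0000, hold=5.0449 ⇒ V=5.0449 continue  boundary S*=-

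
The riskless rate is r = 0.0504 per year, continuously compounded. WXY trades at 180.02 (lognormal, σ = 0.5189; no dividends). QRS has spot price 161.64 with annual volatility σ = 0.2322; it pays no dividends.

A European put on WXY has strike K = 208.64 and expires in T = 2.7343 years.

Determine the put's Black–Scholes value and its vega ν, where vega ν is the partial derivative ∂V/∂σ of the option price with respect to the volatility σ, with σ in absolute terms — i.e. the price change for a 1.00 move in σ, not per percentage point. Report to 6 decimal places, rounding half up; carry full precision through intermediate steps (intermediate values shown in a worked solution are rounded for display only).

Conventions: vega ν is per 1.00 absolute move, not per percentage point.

σ√T = 0.5189·√2.7343 = 0.858038
d₁ = (ln(S/K) + (r+σ²/2)T) / (σ√T) = (ln(180.02/208.64) + (0.0504+0.5189²/2)·2.7343) / 0.858038 = (-0.147542 + 0.505924) / 0.858038 = 0.417675
d₂ = d₁ − σ√T = 0.417675 − 0.858038 = -0.440363
e^{−rT} = 0.871265
N(−d₁) = 0.338092,  N(−d₂) = 0.670163
Put price V = K·e^{−rT}·N(−d₂) − S·N(−d₁) = 121.822762 − 60.863376 = 60.959386
φ(d₁) = (1/√(2π))·e^{−d₁²/2} = 0.365619
ν = S·φ(d₁)·√T = 108.835859

price = 60.959386
ν = 108.835859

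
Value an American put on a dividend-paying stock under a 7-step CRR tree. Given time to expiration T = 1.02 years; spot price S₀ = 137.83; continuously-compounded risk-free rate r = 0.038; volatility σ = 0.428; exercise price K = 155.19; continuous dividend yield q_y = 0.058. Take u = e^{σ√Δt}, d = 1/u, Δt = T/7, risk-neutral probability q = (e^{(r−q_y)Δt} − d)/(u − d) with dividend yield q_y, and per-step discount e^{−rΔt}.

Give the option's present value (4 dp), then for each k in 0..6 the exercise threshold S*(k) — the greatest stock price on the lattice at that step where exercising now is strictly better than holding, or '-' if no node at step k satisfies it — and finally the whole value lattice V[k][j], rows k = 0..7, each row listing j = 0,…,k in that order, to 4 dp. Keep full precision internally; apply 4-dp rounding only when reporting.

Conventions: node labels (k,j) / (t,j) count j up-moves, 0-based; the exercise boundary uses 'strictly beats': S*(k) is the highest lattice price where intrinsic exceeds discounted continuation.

params: Δt=0.14571 u=1.17748 d=0.84927 q=0.45038 e^(-rΔt)=0.99448
t_7 payoffs: 111.2699 94.2964 70.7631 38.1352 0.0000 0.0000 0.0000 0.0000
t_6: node(6,0) S=51.7151 payoff=103.4749 vs cont=103.0532 → 103.4749 [stop]  node(6,1) S=71.7012 payoff=83.4888 vs cont=83.2353 → 83.4888 [stop]  node(6,2) S=99.4111 payoff=55.7789 vs cont=55.7586 → 55.7789 [stop]  node(6,3) S=137.8300 payoff=17.3600 vs cont=20.8441 → 20.8441 [wait]  node(6,4) S=191.0964 payoff=0.0000 vs cont=0.0000 → 0.0000 [wait]  node(6,5) S=264.9484 payoff=0.0000 vs cont=0.0000 → 0.0000 [wait]  node(6,6) S=367.3415 payoff=0.0000 vs cont=0.0000 → 0.0000 [wait]  ⇒ S*(6)=99.4111
t_5: node(5,0) S=60.8936 payoff=94.2964 vs cont=93.9519 → 94.2964 [stop]  node(5,1) S=84.4269 payoff=70.7631 vs cont=70.6167 → 70.7631 [stop]  node(5,2) S=117.0548 payoff=38.1352 vs cont=39.8238 → 39.8238 [wait]  node(5,3) S=162.2924 payoff=0.0000 vs cont=11.3931 → 11.3931 [wait]  node(5,4) S=225.0126 payoff=0.0000 vs cont=0.0000 → 0.0000 [wait]  node(5,5) S=311.9720 payoff=0.0000 vs cont=0.0000 → 0.0000 [wait]  ⇒ S*(5)=84.4269
t_4: node(4,0) S=71.7012 payoff=83.4888 vs cont=83.2353 → 83.4888 [stop]  node(4,1) S=99.4111 payoff=55.7789 vs cont=56.5149 → 56.5149 [wait]  node(4,2) S=137.8300 payoff=17.3600 vs cont=26.8700 → 26.8700 [wait]  node(4,3) S=191.0964 payoff=0.0000 vs cont=6.2273 → 6.2273 [wait]  node(4,4) S=264.9484 payoff=0.0000 vs cont=0.0000 → 0.0000 [wait]  ⇒ S*(4)=71.7012
t_3: node(3,0) S=84.4269 payoff=70.7631 vs cont=70.9464 → 70.9464 [wait]  node(3,1) S=117.0548 payoff=38.1352 vs cont=42.9251 → 42.9251 [wait]  node(3,2) S=162.2924 payoff=0.0000 vs cont=17.4759 → 17.4759 [wait]  node(3,3) S=225.0126 payoff=0.0000 vs cont=3.4038 → 3.4038 [wait]  ⇒ S*(3)=-
t_2: node(2,0) S=99.4111 payoff=55.7789 vs cont=58.0041 → 58.0041 [wait]  node(2,1) S=137.8300 payoff=17.3600 vs cont=31.2896 → 31.2896 [wait]  node(2,2) S=191.0964 payoff=0.0000 vs cont=11.0766 → 11.0766 [wait]  ⇒ S*(2)=-
t_1: node(1,0) S=117.0548 payoff=38.1352 vs cont=45.7186 → 45.7186 [wait]  node(1,1) S=162.2924 payoff=0.0000 vs cont=22.0636 → 22.0636 [wait]  ⇒ S*(1)=-
t_0: node(0,0) S=137.8300 payoff=17.3600 vs cont=34.8712 → 34.8712 [wait]  ⇒ S*(0)=-

price = 34.8712
boundary = - - - - 71.7012 84.4269 99.4111
tree:
34.8712
45.7186 22.0636
58.0041 31.2896 11.0766
70.9464 42.9251 17.4759 3.4038
83.4888 56.5149 26.8700 6.2273 0.0000
94.2964 70.7631 39.8238 11.3931 0.0000 0.0000
103.4749 83.4888 55.7789 20.8441 0.0000 0.0000 0.0000
111.2699 94.2964 70.7631 38.1352 0.0000 0.0000 0.0000 0.0000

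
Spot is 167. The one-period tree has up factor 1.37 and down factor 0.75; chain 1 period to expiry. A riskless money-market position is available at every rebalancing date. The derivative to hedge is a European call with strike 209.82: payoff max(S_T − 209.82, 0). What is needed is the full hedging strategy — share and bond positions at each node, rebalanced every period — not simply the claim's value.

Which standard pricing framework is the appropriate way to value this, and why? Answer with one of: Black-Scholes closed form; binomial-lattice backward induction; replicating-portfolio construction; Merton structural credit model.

Key observation: the mandate to exhibit the hedge at every date and state singles out the replicating-portfolio construction on the 1-period tree with factors 1.37 and 0.75 from 167.

framework: replicating-portfolio construction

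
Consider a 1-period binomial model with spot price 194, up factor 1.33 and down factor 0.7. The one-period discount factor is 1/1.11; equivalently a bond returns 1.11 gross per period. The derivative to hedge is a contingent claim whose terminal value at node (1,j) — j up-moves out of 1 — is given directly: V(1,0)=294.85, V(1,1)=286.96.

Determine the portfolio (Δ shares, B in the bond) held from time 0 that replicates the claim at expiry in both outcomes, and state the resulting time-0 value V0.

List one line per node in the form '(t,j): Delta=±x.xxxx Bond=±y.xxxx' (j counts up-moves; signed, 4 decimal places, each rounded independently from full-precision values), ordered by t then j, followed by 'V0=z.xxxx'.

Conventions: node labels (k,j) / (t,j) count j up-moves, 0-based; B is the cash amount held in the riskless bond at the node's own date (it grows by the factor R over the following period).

(0,0): Delta=-0.0646 Bond=273.5285
V0=261.0047

No-arbitrage ⇒ martingale measure with p* = (R−d)/(u−d) = 0.6508.
At maturity the claim pays: V(1,0)=294.8500, V(1,1)=286.9600
  t=0,j=0: stock 194.0000 → up 258.0200 (V=286.9600), down 135.8000 (V=294.8500). Price 261.0047; hedge Δ=-0.0646, bond B=273.5285.
Check: Δ(0,0)·S0 + B(0,0) = 261.0047 = V0.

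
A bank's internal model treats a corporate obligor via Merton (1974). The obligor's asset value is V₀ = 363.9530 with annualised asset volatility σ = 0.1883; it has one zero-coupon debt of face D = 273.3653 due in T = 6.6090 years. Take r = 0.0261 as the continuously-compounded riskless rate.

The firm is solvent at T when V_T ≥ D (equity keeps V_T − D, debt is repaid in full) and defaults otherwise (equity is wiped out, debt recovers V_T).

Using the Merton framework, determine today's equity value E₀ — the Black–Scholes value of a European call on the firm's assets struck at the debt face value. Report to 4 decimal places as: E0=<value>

E0=146.5485

Apply the equity-as-call identities (strike 273.3653, horizon 6.6090 years):
d₁ = [ln(V₀/D) + (r + σ²/2)T] / (σ√T)
   = [ln(363.9530/273.3653) + (0.0261 + 0.5·0.1883²)·6.6090] / (0.1883·√6.6090)
   = [0.286216 + 0.289662] / 0.484081 = 1.189631
d₂ = d₁ − σ√T = 1.189631 − 0.484081 = 0.705550
N(d₁) = 0.882904,  N(d₂) = 0.759766,  e^(−rT) = 0.841563
E₀ = V₀·N(d₁) − D·e^(−rT)·N(d₂)
   = 363.9530·0.882904 − 273.3653·0.841563·0.759766 = 146.548461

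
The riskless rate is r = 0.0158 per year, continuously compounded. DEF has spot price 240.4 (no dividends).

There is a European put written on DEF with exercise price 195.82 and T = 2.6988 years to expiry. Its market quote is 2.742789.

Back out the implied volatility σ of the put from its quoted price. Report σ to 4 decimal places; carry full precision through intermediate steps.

At σ = 0.1299 the Black–Scholes value reproduces the quote:
σ√T = 0.1299·√2.6988 = 0.213400
d₁ = (ln(S/K) + (r+σ²/2)T) / (σ√T) = (ln(240.4/195.82) + (0.0158+0.1299²/2)·2.6988) / 0.213400 = (0.205108 + 0.065411) / 0.213400 = 1.267662
d₂ = d₁ − σ√T = 1.267662 − 0.213400 = 1.054262
e^{−rT} = 0.958255
N(−d₁) = 0.102459,  N(−d₂) = 0.145881
V = K·e^{−rT}·N(−d₂) − S·N(−d₁) = 27.374007 − 24.631218 = 2.742789 (the quoted price), and the Black–Scholes price is strictly increasing in σ, so σ is unique

sigma = 0.1299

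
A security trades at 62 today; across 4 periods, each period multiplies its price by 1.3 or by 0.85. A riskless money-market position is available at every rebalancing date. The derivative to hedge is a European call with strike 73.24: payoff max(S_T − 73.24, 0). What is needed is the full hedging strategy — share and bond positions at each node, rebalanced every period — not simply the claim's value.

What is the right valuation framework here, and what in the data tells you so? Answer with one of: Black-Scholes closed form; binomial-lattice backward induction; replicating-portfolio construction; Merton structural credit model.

framework: replicating-portfolio construction

Key observation: since the answer must list Δ and B at each node of the 1.3/0.85 lattice on 62, the replicating-portfolio method — solving the two-state system at every node — is the one that applies.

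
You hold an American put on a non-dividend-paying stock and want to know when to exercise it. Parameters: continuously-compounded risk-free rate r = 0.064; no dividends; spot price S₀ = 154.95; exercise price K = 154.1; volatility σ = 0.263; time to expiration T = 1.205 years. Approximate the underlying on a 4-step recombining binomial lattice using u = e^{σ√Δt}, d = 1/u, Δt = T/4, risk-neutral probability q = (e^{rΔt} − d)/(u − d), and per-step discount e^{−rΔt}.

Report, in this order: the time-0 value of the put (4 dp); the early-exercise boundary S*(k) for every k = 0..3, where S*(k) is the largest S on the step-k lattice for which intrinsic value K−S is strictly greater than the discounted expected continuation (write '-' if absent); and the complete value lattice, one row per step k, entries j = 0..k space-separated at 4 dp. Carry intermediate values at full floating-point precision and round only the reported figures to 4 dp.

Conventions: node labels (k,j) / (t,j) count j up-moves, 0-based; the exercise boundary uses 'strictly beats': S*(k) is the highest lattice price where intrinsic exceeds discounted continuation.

price = 12.4405
boundary = - - 116.0941 134.1222
tree:
12.4405
22.2649 4.2250
38.0059 9.1873 0.0000
53.6108 19.9778 0.0000 0.0000
67.1182 38.0059 0.0000 0.0000 0.0000

Δt=0.30125, u=1.15529, d=0.86558, q=0.53117, disc=e^(-rΔt)=0.98090
k=4 terminal: V=max(K-S,0) → 67.1182 38.0059 0.0000 0.0000 0.0000
k=3: j=0 S=100.4892 intr=53.6108 cont=50.6682 V=53.6108[EX]; j=1 S=134.1222 intr=19.9778 cont=17.4780 V=19.9778[EX]; j=2 S=179.0121 intr=0.0000 cont=0.0000 V=0.0000[hold]; j=3 S=238.9263 intr=0.0000 cont=0.0000 V=0.0000[hold]  S*(3)=134.1222
k=2: j=0 S=116.0941 intr=38.0059 cont=35.0633 V=38.0059[EX]; j=1 S=154.9500 intr=0.0000 cont=9.1873 V=9.1873[hold]; j=2 S=206.8108 intr=0.0000 cont=0.0000 V=0.0000[hold]  S*(2)=116.0941
k=1: j=0 S=134.1222 intr=19.9778 cont=22.2649 V=22.2649[hold]; j=1 S=179.0121 intr=0.0000 cont=4.2250 V=4.2250[hold]  S*(1)=-
k=0: j=0 S=154.9500 intr=0.0000 cont=12.4405 V=12.4405[hold]  S*(0)=-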